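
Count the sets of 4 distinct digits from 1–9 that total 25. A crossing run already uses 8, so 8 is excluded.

4 distinct digits from 1–9 sum between 10 and 30.
Dropping sets that contain 8.
Enumerating: {3,6,7,9}, {4,5,7,9}.

2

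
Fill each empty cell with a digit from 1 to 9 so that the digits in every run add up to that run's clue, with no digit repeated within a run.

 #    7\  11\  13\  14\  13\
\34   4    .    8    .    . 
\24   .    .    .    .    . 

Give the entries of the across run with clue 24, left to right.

34 in 5 cells must be {4,6,7,8,9}.
R2C1 = 7 − 4 = 3 completes the 7 down.
R2C3 = 13 − 8 = 5 completes the 13 down.
No cell is forced outright now. R1C4 can only be 6 or 9 (the digits allowed by both its 34 across and its 14 down). If R1C4 = 9: then R2C4 would have to be in {1,2,6,7,8,9} for the 24 across but in {5} for the 14 down — contradiction. So R1C4 = 6.
R2C4 = 14 − 6 = 8 completes the 14 down.
Nothing is forced directly, so branch on R2C5, whose candidates are 6 or 7. If R2C5 = 7: then R1C5 would have to be in {7,9} for the 34 across but in {6} for the 13 down — contradiction. So R2C5 = 6.
R1C5 = 13 − 6 = 7 completes the 13 down.
R2C2 = 24 − 22 = 2 completes the 24 across.

3 2 5 8 6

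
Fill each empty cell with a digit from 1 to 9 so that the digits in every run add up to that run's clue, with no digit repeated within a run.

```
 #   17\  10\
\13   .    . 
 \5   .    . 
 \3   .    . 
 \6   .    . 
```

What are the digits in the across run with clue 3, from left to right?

1, 2

3 in 2 cells must be {1,2}; 10 in 4 cells must be {1,2,3,4}.
Only 4 fits R1C2 under both its across sum 13 and down sum 10.
R1C1 = 13 − 4 = 9 completes the 13 across.
Nothing is forced directly, so branch on R3C1, whose candidates are 1 or 2. If R3C1 = 2: that forces R2C1 = 1, after which R2C2 would have to be in {4} for the 5 across but in {1,2,3} for the 10 down — contradiction. So R3C1 = 1.
R3C2 = 3 − 1 = 2 completes the 3 across.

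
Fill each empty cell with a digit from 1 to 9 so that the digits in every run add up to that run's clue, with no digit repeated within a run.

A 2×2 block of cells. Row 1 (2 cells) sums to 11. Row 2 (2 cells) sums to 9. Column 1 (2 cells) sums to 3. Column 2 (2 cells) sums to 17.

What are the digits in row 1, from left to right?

3 in 2 cells must be {1,2}; 17 in 2 cells must be {8,9}.
The 11 across and the 3 down share only 2, so (1,1) = 2.
(1,2) = 11 − 2 = 9 completes the 11 across.
(2,1) = 3 − 2 = 1 completes the 3 down.
(2,2) = 9 − 1 = 8 completes the 9 across.

2 9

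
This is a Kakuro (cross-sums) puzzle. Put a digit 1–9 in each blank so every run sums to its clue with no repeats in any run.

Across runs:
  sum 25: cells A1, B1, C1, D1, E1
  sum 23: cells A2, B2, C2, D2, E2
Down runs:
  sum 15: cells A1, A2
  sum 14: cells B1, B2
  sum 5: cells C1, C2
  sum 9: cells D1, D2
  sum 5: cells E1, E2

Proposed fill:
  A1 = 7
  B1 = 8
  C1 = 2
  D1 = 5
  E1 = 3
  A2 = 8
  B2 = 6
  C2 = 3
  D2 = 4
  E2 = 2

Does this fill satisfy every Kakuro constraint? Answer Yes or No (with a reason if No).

Yes

Across: 7+8+2+5+3=25; 8+6+3+4+2=23. Down: 7+8=15; 8+6=14; 2+3=5; 5+4=9; 3+2=5. No digit repeats within any run.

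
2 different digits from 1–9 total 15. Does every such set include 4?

No

Counterexample: {6,9} sums to 15 without using 4.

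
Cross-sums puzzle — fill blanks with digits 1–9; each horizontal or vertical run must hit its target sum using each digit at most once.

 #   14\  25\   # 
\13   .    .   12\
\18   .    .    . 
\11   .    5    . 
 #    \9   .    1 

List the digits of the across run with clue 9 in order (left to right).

R4C2 = 9 − 1 = 8 completes the 9 across.
Given what's placed, R1C2 must be 9 to fit the 13 across and 25 down.
R2C2 = 25 − 22 = 3 completes the 25 down.
R1C1 = 13 − 9 = 4 completes the 13 across.
R3C1 = 2: the only remaining digit allowed by both the 11 across and the 14 down.
R3C3 = 11 − 7 = 4 completes the 11 across.
R2C1 = 14 − 6 = 8 completes the 14 down.
R2C3 = 18 − 11 = 7 completes the 18 across.

8 1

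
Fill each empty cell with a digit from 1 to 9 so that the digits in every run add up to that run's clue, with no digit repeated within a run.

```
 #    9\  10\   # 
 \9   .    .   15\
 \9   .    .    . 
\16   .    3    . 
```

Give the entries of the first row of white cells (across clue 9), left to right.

Intersecting the 9 across with the 15 down forces R2C3 = 6.
R3C3 = 15 − 6 = 9 completes the 15 down.
R3C1 = 16 − 12 = 4 completes the 16 across.
R2C1 = 2: the only remaining digit allowed by both the 9 across and the 9 down.
R2C2 = 9 − 8 = 1 completes the 9 across.
R1C1 = 9 − 6 = 3 completes the 9 down.
R1C2 = 9 − 3 = 6 completes the 9 across.

3, 6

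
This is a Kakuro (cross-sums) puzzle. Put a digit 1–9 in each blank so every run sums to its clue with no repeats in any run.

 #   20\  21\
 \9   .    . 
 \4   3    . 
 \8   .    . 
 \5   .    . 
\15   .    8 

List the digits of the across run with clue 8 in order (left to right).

4 in 2 cells must be {1,3}.
R2C2 = 4 − 3 = 1 completes the 4 across.
R5C1 = 15 − 8 = 7 completes the 15 across.
No cell is forced outright now. R4C1 can only be 1 or 4 (the digits allowed by both its 5 across and its 20 down). If R4C1 = 4: then R4C2 would have to be in {1} for the 5 across but in {2,3,4,5,6,7} for the 21 down — contradiction. So R4C1 = 1.
Given what's placed, R3C1 must be 5 to fit the 8 across and 20 down.
R3C2 = 8 − 5 = 3 completes the 8 across.

5 3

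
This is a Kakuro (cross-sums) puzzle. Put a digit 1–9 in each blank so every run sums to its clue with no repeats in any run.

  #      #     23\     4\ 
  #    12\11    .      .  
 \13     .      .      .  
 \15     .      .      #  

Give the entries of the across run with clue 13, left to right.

23 in 3 cells must be {6,8,9}; 4 in 2 cells must be {1,3}.
The 11 across and the 4 down share only 3, so R1C3 = 3.
R2C3 = 4 − 3 = 1 completes the 4 down.
R1C2 = 11 − 3 = 8 completes the 11 across.
R2C2 = 9: the only remaining digit allowed by both the 13 across and the 23 down.
R3C2 = 23 − 17 = 6 completes the 23 down.
R2C1 = 13 − 10 = 3 completes the 13 across.
R3C1 = 15 − 6 = 9 completes the 15 across.

3 9 1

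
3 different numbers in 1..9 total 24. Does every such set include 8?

Yes

The only way to make 24 from 3 distinct digits is {7,8,9}, which contains 8.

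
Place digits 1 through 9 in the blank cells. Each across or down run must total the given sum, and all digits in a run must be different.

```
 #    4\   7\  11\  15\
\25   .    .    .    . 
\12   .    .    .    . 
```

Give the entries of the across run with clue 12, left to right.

4 in 2 cells must be {1,3}.
Only 6 fits R2C4 under both its across sum 12 and down sum 15.
R1C4 = 15 − 6 = 9 completes the 15 down.
Nothing is forced directly, so branch on R1C1, whose candidates are 1 or 3. If R1C1 = 1: then R1C2 would have to be in {7,8} for the 25 across but in {1,2,3,4,5,6} for the 7 down — contradiction. So R1C1 = 3.
R2C1 = 4 − 3 = 1 completes the 4 down.
No cell is forced outright now. R2C2 can only be 2 or 3 (the digits allowed by both its 12 across and its 7 down). If R2C2 = 3: then R1C2 would have to be in {5,6,7,8} for the 25 across but in {4} for the 7 down — contradiction. So R2C2 = 2.
R1C2 = 7 − 2 = 5 completes the 7 down.
R1C3 = 25 − 17 = 8 completes the 25 across.
R2C3 = 12 − 9 = 3 completes the 12 across.

1, 2, 3, 6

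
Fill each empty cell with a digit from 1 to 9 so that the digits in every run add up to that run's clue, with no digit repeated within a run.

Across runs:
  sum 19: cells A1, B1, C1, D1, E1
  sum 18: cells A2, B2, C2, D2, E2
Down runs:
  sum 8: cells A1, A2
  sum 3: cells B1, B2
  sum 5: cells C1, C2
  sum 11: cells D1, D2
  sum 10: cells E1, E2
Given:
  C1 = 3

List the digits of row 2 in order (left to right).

7 1 2 5 3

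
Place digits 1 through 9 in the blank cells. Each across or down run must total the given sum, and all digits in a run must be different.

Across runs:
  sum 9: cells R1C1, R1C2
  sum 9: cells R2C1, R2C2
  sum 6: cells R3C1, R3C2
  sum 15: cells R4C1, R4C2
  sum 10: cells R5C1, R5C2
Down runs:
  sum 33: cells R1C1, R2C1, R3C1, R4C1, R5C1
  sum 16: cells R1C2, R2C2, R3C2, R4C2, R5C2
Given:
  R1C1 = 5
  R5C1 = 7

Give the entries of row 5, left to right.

7 3

16 in 5 cells must be {1,2,3,4,6}.
R1C2 = 9 − 5 = 4 completes the 9 across.
R3C1 = 4: the only remaining digit allowed by both the 6 across and the 33 down.
R3C2 = 6 − 4 = 2 completes the 6 across.
Given what's placed, R4C2 must be 6 to fit the 15 across and 16 down.
R5C2 = 10 − 7 = 3 completes the 10 across.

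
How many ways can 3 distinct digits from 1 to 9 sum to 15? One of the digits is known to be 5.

4

3 distinct digits from 1–9 sum between 6 and 24.
Keeping only sets containing 5.
Enumerating: {1,5,9}, {2,5,8}, {3,5,7}, {4,5,6}.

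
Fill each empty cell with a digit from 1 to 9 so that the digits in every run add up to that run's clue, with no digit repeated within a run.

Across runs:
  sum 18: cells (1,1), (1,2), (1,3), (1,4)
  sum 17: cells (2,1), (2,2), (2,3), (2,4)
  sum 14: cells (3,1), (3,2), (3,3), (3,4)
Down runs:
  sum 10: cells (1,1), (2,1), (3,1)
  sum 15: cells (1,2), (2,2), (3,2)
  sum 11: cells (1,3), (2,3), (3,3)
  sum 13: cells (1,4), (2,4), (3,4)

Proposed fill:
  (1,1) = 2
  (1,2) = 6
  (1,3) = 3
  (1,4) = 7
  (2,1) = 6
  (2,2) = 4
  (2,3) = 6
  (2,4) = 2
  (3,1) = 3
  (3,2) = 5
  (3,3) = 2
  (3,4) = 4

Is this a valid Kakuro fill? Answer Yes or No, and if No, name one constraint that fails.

No — the down run (1,1)–(3,1) sums to 11, not 10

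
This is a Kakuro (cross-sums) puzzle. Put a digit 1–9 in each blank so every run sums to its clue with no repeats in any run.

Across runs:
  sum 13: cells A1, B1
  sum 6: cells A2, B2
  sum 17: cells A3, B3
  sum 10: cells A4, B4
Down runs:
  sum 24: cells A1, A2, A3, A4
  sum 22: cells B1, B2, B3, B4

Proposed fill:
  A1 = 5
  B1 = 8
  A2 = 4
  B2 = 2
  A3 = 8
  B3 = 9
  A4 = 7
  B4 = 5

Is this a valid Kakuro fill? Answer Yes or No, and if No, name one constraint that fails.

No — the across run A4–B4 sums to 12, not 10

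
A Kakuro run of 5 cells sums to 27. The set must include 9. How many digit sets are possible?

8

5 distinct digits from 1–9 sum between 15 and 35.
Keeping only sets containing 9.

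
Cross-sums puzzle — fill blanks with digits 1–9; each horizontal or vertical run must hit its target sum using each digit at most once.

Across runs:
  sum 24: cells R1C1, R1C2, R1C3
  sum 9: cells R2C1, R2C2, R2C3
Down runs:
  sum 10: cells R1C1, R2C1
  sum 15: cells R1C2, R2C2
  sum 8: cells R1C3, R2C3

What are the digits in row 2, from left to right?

2, 6, 1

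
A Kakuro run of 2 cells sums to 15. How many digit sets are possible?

2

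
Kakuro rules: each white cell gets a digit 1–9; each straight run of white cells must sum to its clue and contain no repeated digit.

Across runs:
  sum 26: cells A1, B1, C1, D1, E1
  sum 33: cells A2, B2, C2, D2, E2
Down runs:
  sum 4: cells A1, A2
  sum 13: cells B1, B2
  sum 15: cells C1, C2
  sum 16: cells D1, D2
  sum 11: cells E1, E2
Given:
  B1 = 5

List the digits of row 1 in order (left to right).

4 in 2 cells must be {1,3}; 16 in 2 cells must be {7,9}.
A2 = 3: only digit in both the 33-across and 4-down candidate sets.
B2 = 13 − 5 = 8 completes the 13 down.
A1 = 4 − 3 = 1 completes the 4 down.
No cell is forced outright now. E2 can only be 6 or 7 or 9 (the digits allowed by both its 33 across and its 11 down). If E2 = 6: then E1 would have to be in {3,4,7,8,9} for the 26 across but in {5} for the 11 down — contradiction. If E2 = 9: then E1 would have to be in {3,4,7,8,9} for the 26 across but in {2} for the 11 down — contradiction. So E2 = 7.
E1 = 11 − 7 = 4 completes the 11 down.
Given what's placed, D2 must be 9 to fit the 33 across and 16 down.
D1 = 16 − 9 = 7 completes the 16 down.
C2 = 33 − 27 = 6 completes the 33 across.
C1 = 26 − 17 = 9 completes the 26 across.

1 5 9 7 4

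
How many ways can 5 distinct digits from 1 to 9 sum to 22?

5 distinct digits from 1–9 sum between 15 and 35.

9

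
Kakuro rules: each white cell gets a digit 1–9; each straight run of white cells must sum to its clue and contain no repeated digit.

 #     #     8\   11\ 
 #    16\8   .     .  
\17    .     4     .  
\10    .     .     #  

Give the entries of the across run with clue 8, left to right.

16 in 2 cells must be {7,9}.
R2C1 = 7: the only remaining digit allowed by both the 17 across and the 16 down.
R2C3 = 17 − 11 = 6 completes the 17 across.
R3C1 = 16 − 7 = 9 completes the 16 down.
R3C2 = 10 − 9 = 1 completes the 10 across.
R1C2 = 8 − 5 = 3 completes the 8 down.
R1C3 = 8 − 3 = 5 completes the 8 across.

3, 5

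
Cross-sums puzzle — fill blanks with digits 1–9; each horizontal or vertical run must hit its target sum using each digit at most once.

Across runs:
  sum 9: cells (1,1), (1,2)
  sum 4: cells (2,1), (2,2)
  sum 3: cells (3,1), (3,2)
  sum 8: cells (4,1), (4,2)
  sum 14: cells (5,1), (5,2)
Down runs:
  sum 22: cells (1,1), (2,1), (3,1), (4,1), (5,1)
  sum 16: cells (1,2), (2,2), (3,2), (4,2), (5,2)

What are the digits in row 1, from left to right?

4 in 2 cells must be {1,3}; 3 in 2 cells must be {1,2}; 16 in 5 cells must be {1,2,3,4,6}.
Only 6 fits (5,2) under both its across sum 14 and down sum 16.
(5,1) = 14 − 6 = 8 completes the 14 across.
Nothing is forced directly, so branch on (3,1), whose candidates are 1 or 2. If (3,1) = 1: that forces (2,1) = 3, (2,2) = 1, (3,2) = 2, (4,1) = 6, after which (4,2) would have to be in {2} for the 8 across but in {3,4} for the 16 down — contradiction. So (3,1) = 2.
(3,2) = 3 − 2 = 1 completes the 3 across.
(2,2) = 3: the only remaining digit allowed by both the 4 across and the 16 down.
Given what's placed, (4,2) must be 2 to fit the 8 across and 16 down.
(1,2) = 16 − 12 = 4 completes the 16 down.
(2,1) = 4 − 3 = 1 completes the 4 across.
(4,1) = 8 − 2 = 6 completes the 8 across.
(1,1) = 9 − 4 = 5 completes the 9 across.

5 4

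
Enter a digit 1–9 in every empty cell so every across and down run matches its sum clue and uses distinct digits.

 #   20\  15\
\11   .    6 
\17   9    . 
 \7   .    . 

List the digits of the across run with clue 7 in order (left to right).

6 1

17 in 2 cells must be {8,9}.
R1C1 = 11 − 6 = 5 completes the 11 across.
R2C2 = 17 − 9 = 8 completes the 17 across.
R3C1 = 20 − 14 = 6 completes the 20 down.
R3C2 = 7 − 6 = 1 completes the 7 across.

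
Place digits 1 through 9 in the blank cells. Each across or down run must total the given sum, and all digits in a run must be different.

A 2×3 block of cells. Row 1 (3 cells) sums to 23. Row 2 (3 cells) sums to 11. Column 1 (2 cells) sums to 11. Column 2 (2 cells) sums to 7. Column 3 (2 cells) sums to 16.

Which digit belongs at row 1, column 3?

9

23 in 3 cells must be {6,8,9}; 16 in 2 cells must be {7,9}.
The 23 across and the 7 down share only 6, so (1,2) = 6.
Given what's placed, (1,3) must be 9 to fit the 23 across and 16 down.
(2,2) = 7 − 6 = 1 completes the 7 down.
(2,3) = 16 − 9 = 7 completes the 16 down.
(1,1) = 23 − 15 = 8 completes the 23 across.
(2,1) = 11 − 8 = 3 completes the 11 across.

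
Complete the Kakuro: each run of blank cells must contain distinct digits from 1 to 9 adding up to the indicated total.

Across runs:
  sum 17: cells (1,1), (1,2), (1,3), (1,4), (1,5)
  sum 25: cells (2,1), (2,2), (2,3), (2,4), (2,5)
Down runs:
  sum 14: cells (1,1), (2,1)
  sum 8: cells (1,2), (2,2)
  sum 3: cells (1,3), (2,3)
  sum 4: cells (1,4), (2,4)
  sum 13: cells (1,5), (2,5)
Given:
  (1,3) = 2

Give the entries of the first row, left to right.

5 3 2 1 6

3 in 2 cells must be {1,2}; 4 in 2 cells must be {1,3}.
(2,3) = 3 − 2 = 1 completes the 3 down.
(2,4) = 3: the only remaining digit allowed by both the 25 across and the 4 down.
(1,4) = 4 − 3 = 1 completes the 4 down.
No cell is forced outright now. (1,1) can only be 5 or 6 (the digits allowed by both its 17 across and its 14 down). If (1,1) = 6: that forces (1,5) = 5, (2,1) = 8, after which (2,5) would have to be in {4,6,7,9} for the 25 across but in {8} for the 13 down — contradiction. So (1,1) = 5.
(1,5) = 6: the only remaining digit allowed by both the 17 across and the 13 down.
(2,1) = 14 − 5 = 9 completes the 14 down.
(2,5) = 13 − 6 = 7 completes the 13 down.
(1,2) = 17 − 14 = 3 completes the 17 across.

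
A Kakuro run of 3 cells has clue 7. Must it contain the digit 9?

The only way to make 7 from 3 distinct digits is {1,2,4}, which does not contain 9.

No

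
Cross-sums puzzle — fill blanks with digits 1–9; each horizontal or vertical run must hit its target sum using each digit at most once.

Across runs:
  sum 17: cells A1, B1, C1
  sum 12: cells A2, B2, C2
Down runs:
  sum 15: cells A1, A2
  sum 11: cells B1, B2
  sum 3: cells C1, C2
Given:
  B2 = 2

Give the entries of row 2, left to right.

3 in 2 cells must be {1,2}.
B1 = 11 − 2 = 9 completes the 11 down.
C2 = 1: the only remaining digit allowed by both the 12 across and the 3 down.
C1 = 3 − 1 = 2 completes the 3 down.
A2 = 12 − 3 = 9 completes the 12 across.
A1 = 17 − 11 = 6 completes the 17 across.

9 2 1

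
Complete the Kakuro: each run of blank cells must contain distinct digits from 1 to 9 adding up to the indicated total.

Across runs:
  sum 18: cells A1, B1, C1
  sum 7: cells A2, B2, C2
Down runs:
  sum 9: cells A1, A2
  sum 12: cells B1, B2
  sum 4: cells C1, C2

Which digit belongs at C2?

7 in 3 cells must be {1,2,4}; 4 in 2 cells must be {1,3}.
The 7 across and the 12 down share only 4, so B2 = 4.
Given what's placed, C2 must be 1 to fit the 7 across and 4 down.
B1 = 12 − 4 = 8 completes the 12 down.
C1 = 4 − 1 = 3 completes the 4 down.
A2 = 7 − 5 = 2 completes the 7 across.
A1 = 18 − 11 = 7 completes the 18 across.

1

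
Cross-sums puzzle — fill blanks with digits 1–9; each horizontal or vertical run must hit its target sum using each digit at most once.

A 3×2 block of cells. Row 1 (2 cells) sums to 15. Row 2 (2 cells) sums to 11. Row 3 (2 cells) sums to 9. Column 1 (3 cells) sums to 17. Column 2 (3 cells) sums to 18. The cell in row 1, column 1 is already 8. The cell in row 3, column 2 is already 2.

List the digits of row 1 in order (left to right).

(1,2) = 15 − 8 = 7 completes the 15 across.
(2,2) = 18 − 9 = 9 completes the 18 down.
(3,1) = 9 − 2 = 7 completes the 9 across.
(2,1) = 11 − 9 = 2 completes the 11 across.

8 7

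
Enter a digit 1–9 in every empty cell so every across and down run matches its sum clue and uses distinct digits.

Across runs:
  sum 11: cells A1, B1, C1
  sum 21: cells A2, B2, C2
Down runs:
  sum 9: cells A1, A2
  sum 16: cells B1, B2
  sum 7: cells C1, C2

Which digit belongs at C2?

4

16 in 2 cells must be {7,9}.
The 11 across and the 16 down share only 7, so B1 = 7.
B2 = 16 − 7 = 9 completes the 16 down.
Nothing is forced directly, so branch on C2, whose candidates are 4 or 5. If C2 = 5: then C1 would have to be in {1,3} for the 11 across but in {2} for the 7 down — contradiction. So C2 = 4.
C1 = 7 − 4 = 3 completes the 7 down.
A2 = 21 − 13 = 8 completes the 21 across.
A1 = 11 − 10 = 1 completes the 11 across.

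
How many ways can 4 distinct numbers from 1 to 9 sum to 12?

2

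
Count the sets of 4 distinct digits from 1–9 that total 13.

3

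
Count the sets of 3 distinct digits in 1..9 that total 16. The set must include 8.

3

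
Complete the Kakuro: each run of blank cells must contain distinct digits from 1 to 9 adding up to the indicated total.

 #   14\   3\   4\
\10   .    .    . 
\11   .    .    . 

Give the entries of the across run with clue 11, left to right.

8 2 1

3 in 2 cells must be {1,2}; 4 in 2 cells must be {1,3}.
Nothing is forced directly, so branch on R1C1, whose candidates are 5 or 6. If R1C1 = 5: then R2C1 would have to be in {1,2,3,4,5,6,7,8} for the 11 across but in {9} for the 14 down — contradiction. So R1C1 = 6.
Given what's placed, R1C2 must be 1 to fit the 10 across and 3 down.
R1C3 = 10 − 7 = 3 completes the 10 across.
R2C1 = 14 − 6 = 8 completes the 14 down.
R2C2 = 3 − 1 = 2 completes the 3 down.
R2C3 = 11 − 10 = 1 completes the 11 across.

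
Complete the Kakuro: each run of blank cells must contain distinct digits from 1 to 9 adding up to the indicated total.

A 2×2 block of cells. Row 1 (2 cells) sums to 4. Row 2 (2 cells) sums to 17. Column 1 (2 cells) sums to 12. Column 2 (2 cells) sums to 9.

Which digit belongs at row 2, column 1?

9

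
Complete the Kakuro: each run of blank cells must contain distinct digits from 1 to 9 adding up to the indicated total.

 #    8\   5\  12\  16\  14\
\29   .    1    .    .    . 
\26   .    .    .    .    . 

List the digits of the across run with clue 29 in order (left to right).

16 in 2 cells must be {7,9}.
R2C2 = 5 − 1 = 4 completes the 5 down.
Nothing is forced directly, so branch on R1C4, whose candidates are 7 or 9. If R1C4 = 7: then R1C1 would have to be in {4,8,9} for the 29 across but in {1,2,3,5,6,7} for the 8 down — contradiction. So R1C4 = 9.
R2C4 = 16 − 9 = 7 completes the 16 down.
No cell is forced outright now. R2C3 can only be 5 or 8 or 9 (the digits allowed by both its 26 across and its 12 down). If R2C3 = 5: that forces R1C3 = 7, R1C5 = 8, after which R2C5 would have to be in {1,2,8,9} for the 26 across but in {6} for the 14 down — contradiction. If R2C3 = 9: then R1C3 would have to be in {4,5,6,7,8} for the 29 across but in {3} for the 12 down — contradiction. So R2C3 = 8.
R1C3 = 12 − 8 = 4 completes the 12 down.
Given what's placed, R1C5 must be 8 to fit the 29 across and 14 down.
R2C5 = 14 − 8 = 6 completes the 14 down.
R1C1 = 29 − 22 = 7 completes the 29 across.

7, 1, 4, 9, 8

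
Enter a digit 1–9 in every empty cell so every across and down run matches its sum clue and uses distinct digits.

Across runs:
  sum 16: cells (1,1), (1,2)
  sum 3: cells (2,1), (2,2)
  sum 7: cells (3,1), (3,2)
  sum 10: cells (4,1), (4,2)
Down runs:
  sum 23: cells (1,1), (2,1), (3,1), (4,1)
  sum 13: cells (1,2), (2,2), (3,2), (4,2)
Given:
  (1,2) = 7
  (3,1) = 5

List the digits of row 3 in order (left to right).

16 in 2 cells must be {7,9}; 3 in 2 cells must be {1,2}.
(1,1) = 16 − 7 = 9 completes the 16 across.
(3,2) = 7 − 5 = 2 completes the 7 across.
Given what's placed, (2,2) must be 1 to fit the 3 across and 13 down.
(4,2) = 13 − 10 = 3 completes the 13 down.
(2,1) = 3 − 1 = 2 completes the 3 across.
(4,1) = 10 − 3 = 7 completes the 10 across.

5 2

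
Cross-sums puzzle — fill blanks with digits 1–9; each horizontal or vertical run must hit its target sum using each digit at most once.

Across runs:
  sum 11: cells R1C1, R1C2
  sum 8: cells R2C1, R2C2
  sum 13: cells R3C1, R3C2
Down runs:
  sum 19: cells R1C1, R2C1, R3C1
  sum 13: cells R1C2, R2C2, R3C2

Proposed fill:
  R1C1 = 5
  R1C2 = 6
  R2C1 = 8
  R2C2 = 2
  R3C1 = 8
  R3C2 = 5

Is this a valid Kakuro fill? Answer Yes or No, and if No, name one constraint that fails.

No — the across run R2C1–R2C2 sums to 10, not 8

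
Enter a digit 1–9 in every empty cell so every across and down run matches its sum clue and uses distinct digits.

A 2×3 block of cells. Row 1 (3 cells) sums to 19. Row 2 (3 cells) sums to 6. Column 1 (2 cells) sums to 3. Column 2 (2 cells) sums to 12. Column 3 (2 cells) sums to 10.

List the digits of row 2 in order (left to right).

1 3 2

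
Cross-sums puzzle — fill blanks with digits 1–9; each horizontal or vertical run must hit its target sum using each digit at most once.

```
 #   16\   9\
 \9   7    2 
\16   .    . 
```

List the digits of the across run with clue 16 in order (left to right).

16 in 2 cells must be {7,9}.
R2C1 = 16 − 7 = 9 completes the 16 down.
R2C2 = 16 − 9 = 7 completes the 16 across.

9, 7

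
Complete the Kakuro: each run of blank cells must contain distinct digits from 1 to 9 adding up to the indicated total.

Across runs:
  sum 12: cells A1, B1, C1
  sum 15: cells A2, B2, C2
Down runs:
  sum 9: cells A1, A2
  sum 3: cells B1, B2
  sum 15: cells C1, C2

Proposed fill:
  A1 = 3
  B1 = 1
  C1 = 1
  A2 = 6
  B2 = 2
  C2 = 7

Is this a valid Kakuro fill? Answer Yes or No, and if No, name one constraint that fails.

No — the down run C1–C2 sums to 8, not 15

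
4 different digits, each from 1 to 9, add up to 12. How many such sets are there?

2

4 distinct digits from 1–9 sum between 10 and 30.
Enumerating: {1,2,3,6}, {1,2,4,5}.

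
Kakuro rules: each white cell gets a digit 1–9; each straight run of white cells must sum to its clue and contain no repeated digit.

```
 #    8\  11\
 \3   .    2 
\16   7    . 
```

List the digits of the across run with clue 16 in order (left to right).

7 9

3 in 2 cells must be {1,2}; 16 in 2 cells must be {7,9}.
R1C1 = 3 − 2 = 1 completes the 3 across.
R2C2 = 16 − 7 = 9 completes the 16 across.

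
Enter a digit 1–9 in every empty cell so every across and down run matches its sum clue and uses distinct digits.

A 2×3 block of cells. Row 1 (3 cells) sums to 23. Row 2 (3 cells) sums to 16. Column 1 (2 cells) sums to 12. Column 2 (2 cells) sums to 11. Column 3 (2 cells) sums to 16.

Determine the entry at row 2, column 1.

23 in 3 cells must be {6,8,9}; 16 in 2 cells must be {7,9}.
The 23 across and the 16 down share only 9, so (1,3) = 9.
(2,3) = 16 − 9 = 7 completes the 16 down.
Given what's placed, (1,1) must be 8 to fit the 23 across and 12 down.
(1,2) = 23 − 17 = 6 completes the 23 across.
(2,1) = 12 − 8 = 4 completes the 12 down.
(2,2) = 16 − 11 = 5 completes the 16 across.

4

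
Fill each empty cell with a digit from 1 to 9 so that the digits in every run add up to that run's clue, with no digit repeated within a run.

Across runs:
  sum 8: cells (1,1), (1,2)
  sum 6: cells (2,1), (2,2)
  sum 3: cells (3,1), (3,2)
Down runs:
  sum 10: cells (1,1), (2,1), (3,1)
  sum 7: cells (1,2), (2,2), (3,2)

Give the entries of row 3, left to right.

1, 2

3 in 2 cells must be {1,2}; 7 in 3 cells must be {1,2,4}.
Nothing is forced directly, so branch on (1,2), whose candidates are 1 or 2. If (1,2) = 2: that forces (1,1) = 6, (2,1) = 1, after which (2,2) would have to be in {5} for the 6 across but in {1,4} for the 7 down — contradiction. So (1,2) = 1.
(1,1) = 8 − 1 = 7 completes the 8 across.
Given what's placed, (3,2) must be 2 to fit the 3 across and 7 down.
(2,2) = 7 − 3 = 4 completes the 7 down.
(3,1) = 3 − 2 = 1 completes the 3 across.
(2,1) = 6 − 4 = 2 completes the 6 across.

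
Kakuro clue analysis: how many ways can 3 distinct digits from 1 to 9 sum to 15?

8

3 distinct digits from 1–9 sum between 6 and 24.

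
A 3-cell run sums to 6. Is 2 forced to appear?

Yes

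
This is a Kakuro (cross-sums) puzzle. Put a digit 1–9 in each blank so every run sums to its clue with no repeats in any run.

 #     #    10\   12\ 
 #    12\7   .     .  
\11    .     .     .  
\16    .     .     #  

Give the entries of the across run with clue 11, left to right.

16 in 2 cells must be {7,9}.
The 16 across and the 10 down share only 7, so R3C2 = 7.
R3C1 = 16 − 7 = 9 completes the 16 across.
R2C1 = 12 − 9 = 3 completes the 12 down.
R2C3 = 7: the only remaining digit allowed by both the 11 across and the 12 down.
R1C3 = 12 − 7 = 5 completes the 12 down.
R2C2 = 11 − 10 = 1 completes the 11 across.
R1C2 = 7 − 5 = 2 completes the 7 across.

3 1 7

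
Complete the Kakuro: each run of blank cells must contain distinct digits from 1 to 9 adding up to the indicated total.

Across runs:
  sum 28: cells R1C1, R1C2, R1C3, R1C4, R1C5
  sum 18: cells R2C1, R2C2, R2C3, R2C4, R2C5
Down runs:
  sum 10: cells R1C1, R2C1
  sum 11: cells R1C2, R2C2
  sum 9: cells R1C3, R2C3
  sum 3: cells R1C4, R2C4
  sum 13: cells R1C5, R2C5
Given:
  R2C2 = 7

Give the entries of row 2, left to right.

3 in 2 cells must be {1,2}.
R1C2 = 11 − 7 = 4 completes the 11 down.
Given what's placed, R2C5 must be 5 to fit the 18 across and 13 down.
R1C5 = 13 − 5 = 8 completes the 13 down.
Nothing is forced directly, so branch on R1C4, whose candidates are 1 or 2. If R1C4 = 2: that forces R1C1 = 9, R1C3 = 5, R2C1 = 1, after which R2C3 would have to be in {2,3} for the 18 across but in {4} for the 9 down — contradiction. So R1C4 = 1.
Given what's placed, R1C3 must be 6 to fit the 28 across and 9 down.
R2C3 = 9 − 6 = 3 completes the 9 down.
R2C4 = 3 − 1 = 2 completes the 3 down.
R1C1 = 28 − 19 = 9 completes the 28 across.
R2C1 = 18 − 17 = 1 completes the 18 across.

1 7 3 2 5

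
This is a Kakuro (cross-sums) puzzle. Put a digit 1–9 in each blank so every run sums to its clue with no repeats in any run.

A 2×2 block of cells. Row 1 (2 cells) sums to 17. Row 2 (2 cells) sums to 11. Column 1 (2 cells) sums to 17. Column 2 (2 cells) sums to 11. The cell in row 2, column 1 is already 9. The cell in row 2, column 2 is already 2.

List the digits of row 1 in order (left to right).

8, 9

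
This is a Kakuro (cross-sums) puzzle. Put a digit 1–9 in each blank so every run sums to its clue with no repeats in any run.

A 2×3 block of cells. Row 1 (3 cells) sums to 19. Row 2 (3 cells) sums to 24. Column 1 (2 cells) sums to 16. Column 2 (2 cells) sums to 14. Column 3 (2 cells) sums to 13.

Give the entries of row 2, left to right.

7 8 9

24 in 3 cells must be {7,8,9}; 16 in 2 cells must be {7,9}.
Nothing is forced directly, so branch on (1,1), whose candidates are 7 or 9. If (1,1) = 7: that forces (2,1) = 9, (2,2) = 8, (2,3) = 7, after which (1,2) would have to be in {3,4,8,9} for the 19 across but in {6} for the 14 down — contradiction. So (1,1) = 9.
(2,1) = 16 − 9 = 7 completes the 16 down.
Nothing is forced directly, so branch on (1,2), whose candidates are 6 or 8. If (1,2) = 8: then (1,3) would have to be in {2} for the 19 across but in {4,5,6,7,8,9} for the 13 down — contradiction. So (1,2) = 6.
(1,3) = 19 − 15 = 4 completes the 19 across.
(2,2) = 14 − 6 = 8 completes the 14 down.
(2,3) = 24 − 15 = 9 completes the 24 across.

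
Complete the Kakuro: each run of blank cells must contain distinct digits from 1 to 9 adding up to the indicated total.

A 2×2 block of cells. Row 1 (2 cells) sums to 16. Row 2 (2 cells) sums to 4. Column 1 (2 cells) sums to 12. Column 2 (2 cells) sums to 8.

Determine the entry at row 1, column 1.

16 in 2 cells must be {7,9}; 4 in 2 cells must be {1,3}.
The 16 across and the 8 down share only 7, so (1,2) = 7.
The 4 across and the 12 down share only 3, so (2,1) = 3.
(2,2) = 4 − 3 = 1 completes the 4 across.
(1,1) = 16 − 7 = 9 completes the 16 across.

9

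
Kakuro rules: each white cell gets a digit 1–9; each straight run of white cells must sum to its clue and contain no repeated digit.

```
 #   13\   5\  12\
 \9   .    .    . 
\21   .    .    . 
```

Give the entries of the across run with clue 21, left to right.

8, 4, 9

The 21 across and the 5 down share only 4, so R2C2 = 4.
R1C2 = 5 − 4 = 1 completes the 5 down.
Nothing is forced directly, so branch on R1C1, whose candidates are 5 or 6. If R1C1 = 6: then R1C3 would have to be in {2} for the 9 across but in {3,4,5,7,8,9} for the 12 down — contradiction. So R1C1 = 5.
R1C3 = 9 − 6 = 3 completes the 9 across.
R2C1 = 13 − 5 = 8 completes the 13 down.
R2C3 = 21 − 12 = 9 completes the 21 across.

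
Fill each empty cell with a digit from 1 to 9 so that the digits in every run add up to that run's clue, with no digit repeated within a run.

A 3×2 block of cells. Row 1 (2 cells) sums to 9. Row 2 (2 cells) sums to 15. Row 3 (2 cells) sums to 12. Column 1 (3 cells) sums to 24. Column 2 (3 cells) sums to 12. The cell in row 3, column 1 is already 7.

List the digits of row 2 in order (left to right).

9 6

24 in 3 cells must be {7,8,9}.
(1,1) = 8: the only remaining digit allowed by both the 9 across and the 24 down.
(1,2) = 9 − 8 = 1 completes the 9 across.
(2,1) = 24 − 15 = 9 completes the 24 down.
(2,2) = 15 − 9 = 6 completes the 15 across.
(3,2) = 12 − 7 = 5 completes the 12 across.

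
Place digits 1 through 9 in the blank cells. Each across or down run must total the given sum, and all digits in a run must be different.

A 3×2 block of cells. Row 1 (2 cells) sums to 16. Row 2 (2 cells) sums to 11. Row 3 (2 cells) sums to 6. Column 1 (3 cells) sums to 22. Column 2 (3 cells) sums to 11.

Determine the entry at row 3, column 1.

16 in 2 cells must be {7,9}.
The 16 across and the 11 down share only 7, so (1,2) = 7.
Given what's placed, (2,2) must be 3 to fit the 11 across and 11 down.
(3,1) = 5: only digit in both the 6-across and 22-down candidate sets.
(3,2) = 6 − 5 = 1 completes the 6 across.
(1,1) = 16 − 7 = 9 completes the 16 across.
(2,1) = 11 − 3 = 8 completes the 11 across.

5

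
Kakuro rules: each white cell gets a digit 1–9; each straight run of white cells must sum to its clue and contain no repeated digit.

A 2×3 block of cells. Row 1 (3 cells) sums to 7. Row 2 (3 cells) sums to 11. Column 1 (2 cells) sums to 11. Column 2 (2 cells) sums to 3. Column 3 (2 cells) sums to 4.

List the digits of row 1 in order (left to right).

4, 2, 1

7 in 3 cells must be {1,2,4}; 3 in 2 cells must be {1,2}; 4 in 2 cells must be {1,3}.
The 7 across and the 4 down share only 1, so (1,3) = 1.
(2,3) = 4 − 1 = 3 completes the 4 down.
Given what's placed, (1,2) must be 2 to fit the 7 across and 3 down.
(2,2) = 3 − 2 = 1 completes the 3 down.
(1,1) = 7 − 3 = 4 completes the 7 across.
(2,1) = 11 − 4 = 7 completes the 11 across.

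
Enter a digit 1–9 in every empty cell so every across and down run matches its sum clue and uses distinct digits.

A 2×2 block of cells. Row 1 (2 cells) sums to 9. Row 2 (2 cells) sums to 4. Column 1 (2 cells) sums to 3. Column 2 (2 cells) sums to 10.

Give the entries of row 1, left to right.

4 in 2 cells must be {1,3}; 3 in 2 cells must be {1,2}.
The 4 across and the 3 down share only 1, so (2,1) = 1.
(2,2) = 4 − 1 = 3 completes the 4 across.
(1,1) = 3 − 1 = 2 completes the 3 down.
(1,2) = 9 − 2 = 7 completes the 9 across.

2 7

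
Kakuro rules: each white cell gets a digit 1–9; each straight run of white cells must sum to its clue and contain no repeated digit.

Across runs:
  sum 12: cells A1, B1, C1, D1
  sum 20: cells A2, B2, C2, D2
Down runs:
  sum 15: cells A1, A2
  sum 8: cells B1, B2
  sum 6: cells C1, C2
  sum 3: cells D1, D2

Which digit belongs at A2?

3 in 2 cells must be {1,2}.
Only 6 fits A1 under both its across sum 12 and down sum 15.
A2 = 15 − 6 = 9 completes the 15 down.

9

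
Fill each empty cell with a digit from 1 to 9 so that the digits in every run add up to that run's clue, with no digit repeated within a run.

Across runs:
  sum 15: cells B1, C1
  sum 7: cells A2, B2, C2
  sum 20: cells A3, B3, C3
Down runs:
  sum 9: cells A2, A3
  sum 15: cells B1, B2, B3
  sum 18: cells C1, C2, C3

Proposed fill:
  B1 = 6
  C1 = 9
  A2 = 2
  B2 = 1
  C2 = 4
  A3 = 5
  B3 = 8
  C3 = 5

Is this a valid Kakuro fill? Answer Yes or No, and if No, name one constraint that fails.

No — the across run A3–C3 sums to 18, not 20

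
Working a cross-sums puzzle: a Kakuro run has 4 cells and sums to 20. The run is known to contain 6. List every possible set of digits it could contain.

{1,4,6,9}; {1,5,6,8}; {2,3,6,9}; {2,4,6,8}; {2,5,6,7}; {3,4,6,7}

4 distinct digits from 1–9 sum between 10 and 30.
Keeping only sets containing 6.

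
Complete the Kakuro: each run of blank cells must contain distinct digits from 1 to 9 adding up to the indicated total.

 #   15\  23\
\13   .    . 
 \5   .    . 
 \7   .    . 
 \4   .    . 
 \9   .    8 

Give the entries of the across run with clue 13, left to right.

4 9

4 in 2 cells must be {1,3}; 15 in 5 cells must be {1,2,3,4,5}.
R5C1 = 9 − 8 = 1 completes the 9 across.
R4C1 = 3: the only remaining digit allowed by both the 4 across and the 15 down.
R4C2 = 4 − 3 = 1 completes the 4 across.
Nothing is forced directly, so branch on R1C1, whose candidates are 4 or 5. If R1C1 = 5: then R1C2 would have to be in {8} for the 13 across but in {2,3,4,5,6,7,9} for the 23 down — contradiction. So R1C1 = 4.
R1C2 = 13 − 4 = 9 completes the 13 across.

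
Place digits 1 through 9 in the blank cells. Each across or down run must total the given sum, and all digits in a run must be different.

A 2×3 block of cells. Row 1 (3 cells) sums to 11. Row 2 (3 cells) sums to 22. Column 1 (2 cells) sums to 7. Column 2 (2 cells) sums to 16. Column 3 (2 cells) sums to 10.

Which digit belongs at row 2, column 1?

6

16 in 2 cells must be {7,9}.
The 11 across and the 16 down share only 7, so (1,2) = 7.
(2,2) = 16 − 7 = 9 completes the 16 down.
Nothing is forced directly, so branch on (2,1), whose candidates are 5 or 6. If (2,1) = 5: then (1,1) would have to be in {1,3} for the 11 across but in {2} for the 7 down — contradiction. So (2,1) = 6.
(1,1) = 7 − 6 = 1 completes the 7 down.
(1,3) = 11 − 8 = 3 completes the 11 across.
(2,3) = 22 − 15 = 7 completes the 22 across.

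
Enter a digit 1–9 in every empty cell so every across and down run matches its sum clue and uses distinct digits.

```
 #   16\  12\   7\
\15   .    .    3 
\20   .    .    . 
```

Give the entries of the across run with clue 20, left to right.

9 7 4

16 in 2 cells must be {7,9}.
R1C1 = 7: the only remaining digit allowed by both the 15 across and the 16 down.
R1C2 = 15 − 10 = 5 completes the 15 across.
R2C1 = 16 − 7 = 9 completes the 16 down.
R2C2 = 12 − 5 = 7 completes the 12 down.
R2C3 = 20 − 16 = 4 completes the 20 across.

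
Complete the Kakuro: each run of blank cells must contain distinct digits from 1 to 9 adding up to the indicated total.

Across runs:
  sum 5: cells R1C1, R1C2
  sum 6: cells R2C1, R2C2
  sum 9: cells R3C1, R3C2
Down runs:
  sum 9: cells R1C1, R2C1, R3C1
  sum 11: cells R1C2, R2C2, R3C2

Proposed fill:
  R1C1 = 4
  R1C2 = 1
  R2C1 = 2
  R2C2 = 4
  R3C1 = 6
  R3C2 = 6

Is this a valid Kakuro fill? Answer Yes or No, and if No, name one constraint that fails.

No — the down run R1C1–R3C1 sums to 12, not 9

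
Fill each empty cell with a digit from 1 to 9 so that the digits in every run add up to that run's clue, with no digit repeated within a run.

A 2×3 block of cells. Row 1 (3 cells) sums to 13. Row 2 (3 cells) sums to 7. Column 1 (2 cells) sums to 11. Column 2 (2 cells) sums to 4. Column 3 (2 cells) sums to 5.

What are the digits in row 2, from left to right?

2 1 4

7 in 3 cells must be {1,2,4}; 4 in 2 cells must be {1,3}.
The 7 across and the 4 down share only 1, so (2,2) = 1.
(1,2) = 4 − 1 = 3 completes the 4 down.
Nothing is forced directly, so branch on (2,1), whose candidates are 2 or 4. If (2,1) = 4: then (1,1) would have to be in {1,2,4,6,8,9} for the 13 across but in {7} for the 11 down — contradiction. So (2,1) = 2.
(1,1) = 11 − 2 = 9 completes the 11 down.
(1,3) = 13 − 12 = 1 completes the 13 across.
(2,3) = 7 − 3 = 4 completes the 7 across.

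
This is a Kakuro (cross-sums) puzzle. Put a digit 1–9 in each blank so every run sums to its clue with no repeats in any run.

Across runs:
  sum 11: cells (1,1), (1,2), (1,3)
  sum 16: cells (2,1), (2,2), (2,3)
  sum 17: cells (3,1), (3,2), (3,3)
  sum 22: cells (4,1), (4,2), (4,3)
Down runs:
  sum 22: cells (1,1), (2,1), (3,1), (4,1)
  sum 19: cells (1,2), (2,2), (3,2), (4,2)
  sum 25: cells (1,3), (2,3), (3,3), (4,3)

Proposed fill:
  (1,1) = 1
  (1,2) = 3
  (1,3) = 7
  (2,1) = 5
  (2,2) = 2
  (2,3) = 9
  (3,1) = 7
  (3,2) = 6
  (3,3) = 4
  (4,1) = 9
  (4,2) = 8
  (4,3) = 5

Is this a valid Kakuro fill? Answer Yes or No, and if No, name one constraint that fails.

Yes

Across: 1+3+7=11; 5+2+9=16; 7+6+4=17; 9+8+5=22. Down: 1+5+7+9=22; 3+2+6+8=19; 7+9+4+5=25. No digit repeats within any run.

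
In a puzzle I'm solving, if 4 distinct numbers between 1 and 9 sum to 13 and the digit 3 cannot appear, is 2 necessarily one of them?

Yes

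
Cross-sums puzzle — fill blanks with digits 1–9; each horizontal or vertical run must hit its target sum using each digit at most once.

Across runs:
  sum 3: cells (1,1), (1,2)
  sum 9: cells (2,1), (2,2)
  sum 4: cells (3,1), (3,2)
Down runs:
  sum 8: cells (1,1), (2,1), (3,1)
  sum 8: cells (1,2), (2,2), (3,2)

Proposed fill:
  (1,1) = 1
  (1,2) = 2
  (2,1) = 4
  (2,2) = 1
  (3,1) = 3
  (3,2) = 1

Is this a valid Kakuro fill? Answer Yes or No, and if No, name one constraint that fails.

No — the across run (2,1)–(2,2) sums to 5, not 9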